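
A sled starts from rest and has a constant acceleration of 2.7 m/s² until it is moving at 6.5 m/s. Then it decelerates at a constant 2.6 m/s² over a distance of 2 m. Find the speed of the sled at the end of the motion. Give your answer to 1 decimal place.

Phase 1 (accelerating): v₀ = 0 m/s, a = 2.7 m/s².
v = v₀ + at → t = (6.5 − 0) / 2.7 = 2.41 s
v² = v₀² + 2aΔx → Δx = (6.5² − 0²)/(2·2.7) = 7.82 m

Phase 2 (decelerating): v₀ = 6.50 m/s, a = -2.6 m/s².
v² = v₀² + 2aΔx = 6.50² + 2·-2.6·2 = 31.9 → v = 5.64 m/s
t = (v − v₀)/a = (5.64 − 6.50)/-2.6 = 0.329 s
Final speed = 5.64 m/s

5.6 m/s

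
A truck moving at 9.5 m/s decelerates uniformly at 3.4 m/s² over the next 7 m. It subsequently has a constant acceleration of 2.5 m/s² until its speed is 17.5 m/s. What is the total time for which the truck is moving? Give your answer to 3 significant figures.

Phase 1 (decelerating): v₀ = 9.50 m/s, a = -3.4 m/s².
v² = v₀² + 2aΔx = 9.50² + 2·-3.4·7 = 42.6 → v = 6.53 m/s
t = (v − v₀)/a = (6.53 − 9.50)/-3.4 = 0.873 s

Phase 2 (accelerating): v₀ = 6.53 m/s, a = 2.5 m/s².
v = v₀ + at → t = (17.5 − 6.53) / 2.5 = 4.39 s
v² = v₀² + 2aΔx → Δx = (17.5² − 6.53²)/(2·2.5) = 52.7 m
Total time = 0.873 + 4.39 = 5.26 s

5.26 s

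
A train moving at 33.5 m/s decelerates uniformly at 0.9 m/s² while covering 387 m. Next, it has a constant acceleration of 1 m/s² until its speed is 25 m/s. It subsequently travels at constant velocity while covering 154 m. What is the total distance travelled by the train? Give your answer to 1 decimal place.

Phase 1 (decelerating): v₀ = 33.5 m/s, a = -0.9 m/s².
v² = v₀² + 2aΔx = 33.5² + 2·-0.9·387 = 426 → v = 20.6 m/s
t = (v − v₀)/a = (20.6 − 33.5)/-0.9 = 14.3 s

Phase 2 (accelerating): v₀ = 20.6 m/s, a = 1 m/s².
v = v₀ + at → t = (25 − 20.6) / 1 = 4.37 s
v² = v₀² + 2aΔx → Δx = (25² − 20.6²)/(2·1) = 99.7 m

Phase 3 (constant speed): v₀ = 25.0 m/s, a = 0 m/s².
Constant speed: t = d/v = 154/25.0 = 6.16 s
Total distance = 387 + 99.7 + 154 = 641 m

640.7 m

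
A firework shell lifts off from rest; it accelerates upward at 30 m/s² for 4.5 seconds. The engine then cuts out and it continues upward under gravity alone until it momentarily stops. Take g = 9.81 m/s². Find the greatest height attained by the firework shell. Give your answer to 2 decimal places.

1232.65 m

Phase 1 (powered ascent): v₀ = 0 m/s, a = 30 m/s².
v = v₀ + at = 0 + (30)(4.5) = 135 m/s
Δx = v₀t + ½at² = 0·4.5 + 0.5·30·4.5² = 304 m

Phase 2 (coasting upward): v₀ = 135 m/s, a = -9.81 m/s².
v = v₀ + at → t = (0 − 135) / -9.81 = 13.8 s
v² = v₀² + 2aΔx → Δx = (0² − 135²)/(2·-9.81) = 929 m
Maximum height = 304 + 929 = 1230 m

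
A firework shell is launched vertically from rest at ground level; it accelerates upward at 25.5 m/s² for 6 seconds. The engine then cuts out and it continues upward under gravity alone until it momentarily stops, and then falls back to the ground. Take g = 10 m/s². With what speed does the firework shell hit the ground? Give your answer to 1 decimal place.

Phase 1 (powered ascent): v₀ = 0 m/s, a = 25.5 m/s².
v = v₀ + at = 0 + (25.5)(6) = 153 m/s
Δx = v₀t + ½at² = 0·6 + 0.5·25.5·6² = 459 m

Phase 2 (coasting upward): v₀ = 153 m/s, a = -10 m/s².
v = v₀ + at → t = (0 − 153) / -10 = 15.3 s
v² = v₀² + 2aΔx → Δx = (0² − 153²)/(2·-10) = 1170 m

Phase 3 (free fall): v₀ = 0 m/s, a = -10 m/s².
Falls 1630 m from rest: t = √(2·1630/10) = 18.1 s; v = g·t = 181 m/s.
Impact speed = 181 m/s

180.5 m/s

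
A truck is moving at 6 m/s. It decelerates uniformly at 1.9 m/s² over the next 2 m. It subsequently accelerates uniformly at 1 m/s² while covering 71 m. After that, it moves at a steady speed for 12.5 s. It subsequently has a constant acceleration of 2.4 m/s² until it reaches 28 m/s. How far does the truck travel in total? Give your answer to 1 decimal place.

Phase 1 (decelerating): v₀ = 6.00 m/s, a = -1.9 m/s².
v² = v₀² + 2aΔx = 6.00² + 2·-1.9·2 = 28.4 → v = 5.33 m/s
t = (v − v₀)/a = (5.33 − 6.00)/-1.9 = 0.353 s

Phase 2 (accelerating): v₀ = 5.33 m/s, a = 1 m/s².
v² = v₀² + 2aΔx = 5.33² + 2·1·71 = 170 → v = 13.1 m/s
t = (v − v₀)/a = (13.1 − 5.33)/1 = 7.72 s

Phase 3 (constant speed): v₀ = 13.1 m/s, a = 0 m/s².
v = v₀ + at = 13.1 + (0)(12.5) = 13.1 m/s
Δx = v₀t + ½at² = 13.1·12.5 + 0.5·0·12.5² = 163 m

Phase 4 (accelerating): v₀ = 13.1 m/s, a = 2.4 m/s².
v = v₀ + at → t = (28 − 13.1) / 2.4 = 6.23 s
v² = v₀² + 2aΔx → Δx = (28² − 13.1²)/(2·2.4) = 128 m
Total distance = 2.00 + 71.0 + 163 + 128 = 364 m

364.0 m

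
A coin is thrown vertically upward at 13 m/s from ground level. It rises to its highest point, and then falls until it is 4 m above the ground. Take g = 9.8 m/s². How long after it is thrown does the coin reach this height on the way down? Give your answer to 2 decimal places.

2.30 s

Phase 1 (rising): v₀ = 13.0 m/s, a = -9.8 m/s².
v = v₀ + at → t = (0 − 13.0) / -9.8 = 1.33 s
v² = v₀² + 2aΔx → Δx = (0² − 13.0²)/(2·-9.8) = 8.62 m

Phase 2 (falling): v₀ = 0 m/s, a = -9.8 m/s².
Falls 4.62 m from rest: t = √(2·4.62/9.8) = 0.971 s; v = g·t = 9.52 m/s.
Total time = 1.33 + 0.971 = 2.30 s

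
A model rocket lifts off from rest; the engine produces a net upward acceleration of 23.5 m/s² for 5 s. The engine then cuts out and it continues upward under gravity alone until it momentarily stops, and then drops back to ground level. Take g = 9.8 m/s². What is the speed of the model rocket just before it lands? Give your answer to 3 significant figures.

140 m/s

Phase 1 (powered ascent): v₀ = 0 m/s, a = 23.5 m/s².
v = v₀ + at = 0 + (23.5)(5) = 118 m/s
Δx = v₀t + ½at² = 0·5 + 0.5·23.5·5² = 294 m

Phase 2 (coasting upward): v₀ = 118 m/s, a = -9.8 m/s².
v = v₀ + at → t = (0 − 118) / -9.8 = 12.0 s
v² = v₀² + 2aΔx → Δx = (0² − 118²)/(2·-9.8) = 704 m

Phase 3 (free fall): v₀ = 0 m/s, a = -9.8 m/s².
Falls 998 m from rest: t = √(2·998/9.8) = 14.3 s; v = g·t = 140 m/s.
Impact speed = 140 m/s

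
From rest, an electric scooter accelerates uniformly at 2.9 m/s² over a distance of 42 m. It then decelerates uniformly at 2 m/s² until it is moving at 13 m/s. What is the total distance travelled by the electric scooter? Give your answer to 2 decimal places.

Phase 1 (accelerating): v₀ = 0 m/s, a = 2.9 m/s².
v² = v₀² + 2aΔx = 0² + 2·2.9·42 = 244 → v = 15.6 m/s
t = (v − v₀)/a = (15.6 − 0)/2.9 = 5.38 s

Phase 2 (decelerating): v₀ = 15.6 m/s, a = -2 m/s².
v = v₀ + at → t = (13 − 15.6) / -2 = 1.30 s
v² = v₀² + 2aΔx → Δx = (13² − 15.6²)/(2·-2) = 18.6 m
Total distance = 42.0 + 18.6 = 60.6 m

60.65 m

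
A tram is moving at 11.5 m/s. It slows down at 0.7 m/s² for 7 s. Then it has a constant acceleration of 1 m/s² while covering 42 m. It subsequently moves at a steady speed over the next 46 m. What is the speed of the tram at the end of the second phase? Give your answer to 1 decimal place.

11.3 m/s

Phase 1 (decelerating): v₀ = 11.5 m/s, a = -0.7 m/s².
v = v₀ + at = 11.5 + (-0.7)(7) = 6.60 m/s
Δx = v₀t + ½at² = 11.5·7 + 0.5·-0.7·7² = 63.4 m

Phase 2 (accelerating): v₀ = 6.60 m/s, a = 1 m/s².
v² = v₀² + 2aΔx = 6.60² + 2·1·42 = 128 → v = 11.3 m/s
t = (v − v₀)/a = (11.3 − 6.60)/1 = 4.69 s
Speed at end of phase 2 = 11.3 m/s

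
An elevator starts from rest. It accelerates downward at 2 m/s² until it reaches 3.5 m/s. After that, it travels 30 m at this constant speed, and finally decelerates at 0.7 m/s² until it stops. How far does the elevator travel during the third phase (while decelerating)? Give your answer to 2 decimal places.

8.75 m

Phase 1 (accelerating): v₀ = 0 m/s, a = 2 m/s².
v = v₀ + at → t = (3.5 − 0) / 2 = 1.75 s
v² = v₀² + 2aΔx → Δx = (3.5² − 0²)/(2·2) = 3.06 m

Phase 2 (constant speed): v₀ = 3.50 m/s, a = 0 m/s².
Constant speed: t = d/v = 30/3.50 = 8.57 s

Phase 3 (decelerating): v₀ = 3.50 m/s, a = -0.7 m/s².
v = v₀ + at → t = (0 − 3.50) / -0.7 = 5.00 s
v² = v₀² + 2aΔx → Δx = (0² − 3.50²)/(2·-0.7) = 8.75 m
Distance in phase 3 = 8.75 m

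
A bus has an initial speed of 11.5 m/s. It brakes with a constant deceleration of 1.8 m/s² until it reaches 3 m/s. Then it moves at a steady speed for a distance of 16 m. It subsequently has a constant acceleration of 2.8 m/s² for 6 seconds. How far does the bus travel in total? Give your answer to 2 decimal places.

Phase 1 (decelerating): v₀ = 11.5 m/s, a = -1.8 m/s².
v = v₀ + at → t = (3 − 11.5) / -1.8 = 4.72 s
v² = v₀² + 2aΔx → Δx = (3² − 11.5²)/(2·-1.8) = 34.2 m

Phase 2 (constant speed): v₀ = 3.00 m/s, a = 0 m/s².
Constant speed: t = d/v = 16/3.00 = 5.33 s

Phase 3 (accelerating): v₀ = 3.00 m/s, a = 2.8 m/s².
v = v₀ + at = 3.00 + (2.8)(6) = 19.8 m/s
Δx = v₀t + ½at² = 3.00·6 + 0.5·2.8·6² = 68.4 m
Total distance = 34.2 + 16.0 + 68.4 = 119 m

118.64 m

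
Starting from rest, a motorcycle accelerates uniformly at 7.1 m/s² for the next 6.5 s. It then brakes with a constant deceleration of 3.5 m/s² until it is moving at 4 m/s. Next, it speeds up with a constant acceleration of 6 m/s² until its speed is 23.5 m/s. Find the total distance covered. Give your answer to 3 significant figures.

Phase 1 (accelerating): v₀ = 0 m/s, a = 7.1 m/s².
v = v₀ + at = 0 + (7.1)(6.5) = 46.1 m/s
Δx = v₀t + ½at² = 0·6.5 + 0.5·7.1·6.5² = 150 m

Phase 2 (decelerating): v₀ = 46.1 m/s, a = -3.5 m/s².
v = v₀ + at → t = (4 − 46.1) / -3.5 = 12.0 s
v² = v₀² + 2aΔx → Δx = (4² − 46.1²)/(2·-3.5) = 302 m

Phase 3 (accelerating): v₀ = 4.00 m/s, a = 6 m/s².
v = v₀ + at → t = (23.5 − 4.00) / 6 = 3.25 s
v² = v₀² + 2aΔx → Δx = (23.5² − 4.00²)/(2·6) = 44.7 m
Total distance = 150 + 302 + 44.7 = 497 m

497 m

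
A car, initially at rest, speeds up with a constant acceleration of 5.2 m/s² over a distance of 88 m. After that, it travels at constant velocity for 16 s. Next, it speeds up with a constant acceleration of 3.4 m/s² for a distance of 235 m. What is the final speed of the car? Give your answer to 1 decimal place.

Phase 1 (accelerating): v₀ = 0 m/s, a = 5.2 m/s².
v² = v₀² + 2aΔx = 0² + 2·5.2·88 = 915 → v = 30.3 m/s
t = (v − v₀)/a = (30.3 − 0)/5.2 = 5.82 s

Phase 2 (constant speed): v₀ = 30.3 m/s, a = 0 m/s².
v = v₀ + at = 30.3 + (0)(16) = 30.3 m/s
Δx = v₀t + ½at² = 30.3·16 + 0.5·0·16² = 484 m

Phase 3 (accelerating): v₀ = 30.3 m/s, a = 3.4 m/s².
v² = v₀² + 2aΔx = 30.3² + 2·3.4·235 = 2510 → v = 50.1 m/s
t = (v − v₀)/a = (50.1 − 30.3)/3.4 = 5.85 s
Final speed = 50.1 m/s

50.1 m/s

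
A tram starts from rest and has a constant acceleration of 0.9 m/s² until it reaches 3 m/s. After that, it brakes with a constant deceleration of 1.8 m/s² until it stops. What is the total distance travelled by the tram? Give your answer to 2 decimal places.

7.50 m

Phase 1 (accelerating): v₀ = 0 m/s, a = 0.9 m/s².
v = v₀ + at → t = (3 − 0) / 0.9 = 3.33 s
v² = v₀² + 2aΔx → Δx = (3² − 0²)/(2·0.9) = 5.00 m

Phase 2 (decelerating): v₀ = 3.00 m/s, a = -1.8 m/s².
v = v₀ + at → t = (0 − 3.00) / -1.8 = 1.67 s
v² = v₀² + 2aΔx → Δx = (0² − 3.00²)/(2·-1.8) = 2.50 m
Total distance = 5.00 + 2.50 = 7.50 m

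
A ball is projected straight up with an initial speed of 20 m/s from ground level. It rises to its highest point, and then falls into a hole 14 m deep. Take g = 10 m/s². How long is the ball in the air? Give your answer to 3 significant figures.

4.61 s

Phase 1 (rising): v₀ = 20.0 m/s, a = -10 m/s².
v = v₀ + at → t = (0 − 20.0) / -10 = 2.00 s
v² = v₀² + 2aΔx → Δx = (0² − 20.0²)/(2·-10) = 20.0 m

Phase 2 (falling): v₀ = 0 m/s, a = -10 m/s².
Falls 34.0 m from rest: t = √(2·34.0/10) = 2.61 s; v = g·t = 26.1 m/s.
Total time = 2.00 + 2.61 = 4.61 s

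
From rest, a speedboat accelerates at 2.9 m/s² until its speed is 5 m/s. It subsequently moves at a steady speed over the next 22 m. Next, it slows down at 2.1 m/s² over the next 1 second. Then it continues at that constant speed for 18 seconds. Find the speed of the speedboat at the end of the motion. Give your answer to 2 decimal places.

2.90 m/s

Phase 1 (accelerating): v₀ = 0 m/s, a = 2.9 m/s².
v = v₀ + at → t = (5 − 0) / 2.9 = 1.72 s
v² = v₀² + 2aΔx → Δx = (5² − 0²)/(2·2.9) = 4.31 m

Phase 2 (constant speed): v₀ = 5.00 m/s, a = 0 m/s².
Constant speed: t = d/v = 22/5.00 = 4.40 s

Phase 3 (decelerating): v₀ = 5.00 m/s, a = -2.1 m/s².
v = v₀ + at = 5.00 + (-2.1)(1) = 2.90 m/s
Δx = v₀t + ½at² = 5.00·1 + 0.5·-2.1·1² = 3.95 m

Phase 4 (constant speed): v₀ = 2.90 m/s, a = 0 m/s².
v = v₀ + at = 2.90 + (0)(18) = 2.90 m/s
Δx = v₀t + ½at² = 2.90·18 + 0.5·0·18² = 52.2 m
Final speed = 2.90 m/s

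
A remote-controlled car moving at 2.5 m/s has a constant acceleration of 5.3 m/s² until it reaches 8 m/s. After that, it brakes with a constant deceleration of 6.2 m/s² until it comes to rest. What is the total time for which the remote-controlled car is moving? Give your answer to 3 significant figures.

Phase 1 (accelerating): v₀ = 2.50 m/s, a = 5.3 m/s².
v = v₀ + at → t = (8 − 2.50) / 5.3 = 1.04 s
v² = v₀² + 2aΔx → Δx = (8² − 2.50²)/(2·5.3) = 5.45 m

Phase 2 (decelerating): v₀ = 8.00 m/s, a = -6.2 m/s².
v = v₀ + at → t = (0 − 8.00) / -6.2 = 1.29 s
v² = v₀² + 2aΔx → Δx = (0² − 8.00²)/(2·-6.2) = 5.16 m
Total time = 1.04 + 1.29 = 2.33 s

2.33 s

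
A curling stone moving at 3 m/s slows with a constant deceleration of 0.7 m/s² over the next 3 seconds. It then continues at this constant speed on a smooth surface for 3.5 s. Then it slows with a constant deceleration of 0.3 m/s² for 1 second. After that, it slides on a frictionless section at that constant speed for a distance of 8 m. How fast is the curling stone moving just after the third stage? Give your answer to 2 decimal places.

Phase 1 (decelerating): v₀ = 3.00 m/s, a = -0.7 m/s².
v = v₀ + at = 3.00 + (-0.7)(3) = 0.900 m/s
Δx = v₀t + ½at² = 3.00·3 + 0.5·-0.7·3² = 5.85 m

Phase 2 (constant speed): v₀ = 0.900 m/s, a = 0 m/s².
v = v₀ + at = 0.900 + (0)(3.5) = 0.900 m/s
Δx = v₀t + ½at² = 0.900·3.5 + 0.5·0·3.5² = 3.15 m

Phase 3 (decelerating): v₀ = 0.900 m/s, a = -0.3 m/s².
v = v₀ + at = 0.900 + (-0.3)(1) = 0.600 m/s
Δx = v₀t + ½at² = 0.900·1 + 0.5·-0.3·1² = 0.750 m
Speed at end of phase 3 = 0.600 m/s

0.60 m/s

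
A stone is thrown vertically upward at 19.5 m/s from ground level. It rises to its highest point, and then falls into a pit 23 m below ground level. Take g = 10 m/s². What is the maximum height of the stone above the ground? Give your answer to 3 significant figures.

Phase 1 (rising): v₀ = 19.5 m/s, a = -10 m/s².
v = v₀ + at → t = (0 − 19.5) / -10 = 1.95 s
v² = v₀² + 2aΔx → Δx = (0² − 19.5²)/(2·-10) = 19.0 m
Maximum height = 19.0 m

19.0 m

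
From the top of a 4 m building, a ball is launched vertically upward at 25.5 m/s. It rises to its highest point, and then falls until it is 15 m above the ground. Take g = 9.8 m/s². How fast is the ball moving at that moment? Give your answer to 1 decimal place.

20.8 m/s

Phase 1 (rising): v₀ = 25.5 m/s, a = -9.8 m/s².
v = v₀ + at → t = (0 − 25.5) / -9.8 = 2.60 s
v² = v₀² + 2aΔx → Δx = (0² − 25.5²)/(2·-9.8) = 33.2 m

Phase 2 (falling): v₀ = 0 m/s, a = -9.8 m/s².
Falls 22.2 m from rest: t = √(2·22.2/9.8) = 2.13 s; v = g·t = 20.8 m/s.
Final speed = 20.8 m/s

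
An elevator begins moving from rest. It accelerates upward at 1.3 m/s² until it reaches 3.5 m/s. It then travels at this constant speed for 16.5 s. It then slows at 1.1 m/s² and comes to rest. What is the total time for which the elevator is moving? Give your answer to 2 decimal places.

Phase 1 (accelerating): v₀ = 0 m/s, a = 1.3 m/s².
v = v₀ + at → t = (3.5 − 0) / 1.3 = 2.69 s
v² = v₀² + 2aΔx → Δx = (3.5² − 0²)/(2·1.3) = 4.71 m

Phase 2 (constant speed): v₀ = 3.50 m/s, a = 0 m/s².
v = v₀ + at = 3.50 + (0)(16.5) = 3.50 m/s
Δx = v₀t + ½at² = 3.50·16.5 + 0.5·0·16.5² = 57.8 m

Phase 3 (decelerating): v₀ = 3.50 m/s, a = -1.1 m/s².
v = v₀ + at → t = (0 − 3.50) / -1.1 = 3.18 s
v² = v₀² + 2aΔx → Δx = (0² − 3.50²)/(2·-1.1) = 5.57 m
Total time = 2.69 + 16.5 + 3.18 = 22.4 s

22.37 s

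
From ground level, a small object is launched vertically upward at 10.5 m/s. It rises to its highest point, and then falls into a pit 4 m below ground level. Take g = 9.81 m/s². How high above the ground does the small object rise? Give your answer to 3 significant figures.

Phase 1 (rising): v₀ = 10.5 m/s, a = -9.81 m/s².
v = v₀ + at → t = (0 − 10.5) / -9.81 = 1.07 s
v² = v₀² + 2aΔx → Δx = (0² − 10.5²)/(2·-9.81) = 5.62 m
Maximum height = 5.62 m

5.62 m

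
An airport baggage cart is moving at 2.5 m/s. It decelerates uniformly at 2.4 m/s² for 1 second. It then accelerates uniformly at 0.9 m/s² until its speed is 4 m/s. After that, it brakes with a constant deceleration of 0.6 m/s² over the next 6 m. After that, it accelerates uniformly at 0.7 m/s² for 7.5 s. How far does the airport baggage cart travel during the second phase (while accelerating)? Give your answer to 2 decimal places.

8.88 m

Phase 1 (decelerating): v₀ = 2.50 m/s, a = -2.4 m/s².
v = v₀ + at = 2.50 + (-2.4)(1) = 0.100 m/s
Δx = v₀t + ½at² = 2.50·1 + 0.5·-2.4·1² = 1.30 m

Phase 2 (accelerating): v₀ = 0.100 m/s, a = 0.9 m/s².
v = v₀ + at → t = (4 − 0.100) / 0.9 = 4.33 s
v² = v₀² + 2aΔx → Δx = (4² − 0.100²)/(2·0.9) = 8.88 m
Distance in phase 2 = 8.88 m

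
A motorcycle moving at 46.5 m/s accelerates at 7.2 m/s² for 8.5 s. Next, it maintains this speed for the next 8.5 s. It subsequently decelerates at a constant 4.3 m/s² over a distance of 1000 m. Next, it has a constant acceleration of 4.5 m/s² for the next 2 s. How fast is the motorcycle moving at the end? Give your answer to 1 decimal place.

63.8 m/s

Phase 1 (accelerating): v₀ = 46.5 m/s, a = 7.2 m/s².
v = v₀ + at = 46.5 + (7.2)(8.5) = 108 m/s
Δx = v₀t + ½at² = 46.5·8.5 + 0.5·7.2·8.5² = 655 m

Phase 2 (constant speed): v₀ = 108 m/s, a = 0 m/s².
v = v₀ + at = 108 + (0)(8.5) = 108 m/s
Δx = v₀t + ½at² = 108·8.5 + 0.5·0·8.5² = 915 m

Phase 3 (decelerating): v₀ = 108 m/s, a = -4.3 m/s².
v² = v₀² + 2aΔx = 108² + 2·-4.3·1000 = 3000 → v = 54.8 m/s
t = (v − v₀)/a = (54.8 − 108)/-4.3 = 12.3 s

Phase 4 (accelerating): v₀ = 54.8 m/s, a = 4.5 m/s².
v = v₀ + at = 54.8 + (4.5)(2) = 63.8 m/s
Δx = v₀t + ½at² = 54.8·2 + 0.5·4.5·2² = 119 m
Final speed = 63.8 m/s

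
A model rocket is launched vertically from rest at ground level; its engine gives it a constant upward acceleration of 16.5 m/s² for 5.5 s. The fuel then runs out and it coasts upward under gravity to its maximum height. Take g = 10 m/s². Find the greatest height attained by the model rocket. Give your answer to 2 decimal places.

661.34 m

Phase 1 (powered ascent): v₀ = 0 m/s, a = 16.5 m/s².
v = v₀ + at = 0 + (16.5)(5.5) = 90.8 m/s
Δx = v₀t + ½at² = 0·5.5 + 0.5·16.5·5.5² = 250 m

Phase 2 (coasting upward): v₀ = 90.8 m/s, a = -10 m/s².
v = v₀ + at → t = (0 − 90.8) / -10 = 9.07 s
v² = v₀² + 2aΔx → Δx = (0² − 90.8²)/(2·-10) = 412 m
Maximum height = 250 + 412 = 661 m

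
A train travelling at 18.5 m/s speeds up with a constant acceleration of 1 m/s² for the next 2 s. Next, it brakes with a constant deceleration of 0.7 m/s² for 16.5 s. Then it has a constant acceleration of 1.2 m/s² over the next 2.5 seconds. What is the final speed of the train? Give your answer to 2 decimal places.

11.95 m/s

Phase 1 (accelerating): v₀ = 18.5 m/s, a = 1 m/s².
v = v₀ + at = 18.5 + (1)(2) = 20.5 m/s
Δx = v₀t + ½at² = 18.5·2 + 0.5·1·2² = 39.0 m

Phase 2 (decelerating): v₀ = 20.5 m/s, a = -0.7 m/s².
v = v₀ + at = 20.5 + (-0.7)(16.5) = 8.95 m/s
Δx = v₀t + ½at² = 20.5·16.5 + 0.5·-0.7·16.5² = 243 m

Phase 3 (accelerating): v₀ = 8.95 m/s, a = 1.2 m/s².
v = v₀ + at = 8.95 + (1.2)(2.5) = 12.0 m/s
Δx = v₀t + ½at² = 8.95·2.5 + 0.5·1.2·2.5² = 26.1 m
Final speed = 12.0 m/s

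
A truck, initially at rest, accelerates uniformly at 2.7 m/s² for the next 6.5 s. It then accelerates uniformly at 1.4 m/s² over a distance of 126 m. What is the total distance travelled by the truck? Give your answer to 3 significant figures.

183 m

Phase 1 (accelerating): v₀ = 0 m/s, a = 2.7 m/s².
v = v₀ + at = 0 + (2.7)(6.5) = 17.6 m/s
Δx = v₀t + ½at² = 0·6.5 + 0.5·2.7·6.5² = 57.0 m

Phase 2 (accelerating): v₀ = 17.6 m/s, a = 1.4 m/s².
v² = v₀² + 2aΔx = 17.6² + 2·1.4·126 = 661 → v = 25.7 m/s
t = (v − v₀)/a = (25.7 − 17.6)/1.4 = 5.83 s
Total distance = 57.0 + 126 = 183 m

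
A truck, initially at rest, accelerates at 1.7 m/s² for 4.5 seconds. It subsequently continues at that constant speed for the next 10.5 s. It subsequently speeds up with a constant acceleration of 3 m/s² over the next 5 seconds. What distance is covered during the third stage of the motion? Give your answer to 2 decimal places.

75.75 m

Phase 1 (accelerating): v₀ = 0 m/s, a = 1.7 m/s².
v = v₀ + at = 0 + (1.7)(4.5) = 7.65 m/s
Δx = v₀t + ½at² = 0·4.5 + 0.5·1.7·4.5² = 17.2 m

Phase 2 (constant speed): v₀ = 7.65 m/s, a = 0 m/s².
v = v₀ + at = 7.65 + (0)(10.5) = 7.65 m/s
Δx = v₀t + ½at² = 7.65·10.5 + 0.5·0·10.5² = 80.3 m

Phase 3 (accelerating): v₀ = 7.65 m/s, a = 3 m/s².
v = v₀ + at = 7.65 + (3)(5) = 22.6 m/s
Δx = v₀t + ½at² = 7.65·5 + 0.5·3·5² = 75.8 m
Distance in phase 3 = 75.8 m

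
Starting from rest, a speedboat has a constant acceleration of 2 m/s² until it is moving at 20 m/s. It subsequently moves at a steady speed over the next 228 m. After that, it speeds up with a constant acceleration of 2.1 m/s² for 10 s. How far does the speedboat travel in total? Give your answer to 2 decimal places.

633.00 m

Phase 1 (accelerating): v₀ = 0 m/s, a = 2 m/s².
v = v₀ + at → t = (20 − 0) / 2 = 10.0 s
v² = v₀² + 2aΔx → Δx = (20² − 0²)/(2·2) = 100 m

Phase 2 (constant speed): v₀ = 20.0 m/s, a = 0 m/s².
Constant speed: t = d/v = 228/20.0 = 11.4 s

Phase 3 (accelerating): v₀ = 20.0 m/s, a = 2.1 m/s².
v = v₀ + at = 20.0 + (2.1)(10) = 41.0 m/s
Δx = v₀t + ½at² = 20.0·10 + 0.5·2.1·10² = 305 m
Total distance = 100 + 228 + 305 = 633 m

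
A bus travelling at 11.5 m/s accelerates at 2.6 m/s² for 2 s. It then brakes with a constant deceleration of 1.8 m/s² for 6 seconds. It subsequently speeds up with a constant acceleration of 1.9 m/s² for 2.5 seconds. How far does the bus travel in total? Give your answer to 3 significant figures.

Phase 1 (accelerating): v₀ = 11.5 m/s, a = 2.6 m/s².
v = v₀ + at = 11.5 + (2.6)(2) = 16.7 m/s
Δx = v₀t + ½at² = 11.5·2 + 0.5·2.6·2² = 28.2 m

Phase 2 (decelerating): v₀ = 16.7 m/s, a = -1.8 m/s².
v = v₀ + at = 16.7 + (-1.8)(6) = 5.90 m/s
Δx = v₀t + ½at² = 16.7·6 + 0.5·-1.8·6² = 67.8 m

Phase 3 (accelerating): v₀ = 5.90 m/s, a = 1.9 m/s².
v = v₀ + at = 5.90 + (1.9)(2.5) = 10.6 m/s
Δx = v₀t + ½at² = 5.90·2.5 + 0.5·1.9·2.5² = 20.7 m
Total distance = 28.2 + 67.8 + 20.7 = 117 m

117 m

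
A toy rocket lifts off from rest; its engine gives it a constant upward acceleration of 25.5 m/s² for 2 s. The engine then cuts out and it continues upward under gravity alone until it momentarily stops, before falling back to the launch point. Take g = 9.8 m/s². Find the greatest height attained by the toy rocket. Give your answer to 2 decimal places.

Phase 1 (powered ascent): v₀ = 0 m/s, a = 25.5 m/s².
v = v₀ + at = 0 + (25.5)(2) = 51.0 m/s
Δx = v₀t + ½at² = 0·2 + 0.5·25.5·2² = 51.0 m

Phase 2 (coasting upward): v₀ = 51.0 m/s, a = -9.8 m/s².
v = v₀ + at → t = (0 − 51.0) / -9.8 = 5.20 s
v² = v₀² + 2aΔx → Δx = (0² − 51.0²)/(2·-9.8) = 133 m
Maximum height = 51.0 + 133 = 184 m

183.70 m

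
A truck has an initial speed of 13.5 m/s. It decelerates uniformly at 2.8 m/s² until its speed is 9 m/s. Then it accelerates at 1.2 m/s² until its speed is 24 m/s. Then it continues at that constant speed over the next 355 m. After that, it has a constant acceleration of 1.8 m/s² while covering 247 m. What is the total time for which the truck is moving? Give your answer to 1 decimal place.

Phase 1 (decelerating): v₀ = 13.5 m/s, a = -2.8 m/s².
v = v₀ + at → t = (9 − 13.5) / -2.8 = 1.61 s
v² = v₀² + 2aΔx → Δx = (9² − 13.5²)/(2·-2.8) = 18.1 m

Phase 2 (accelerating): v₀ = 9.00 m/s, a = 1.2 m/s².
v = v₀ + at → t = (24 − 9.00) / 1.2 = 12.5 s
v² = v₀² + 2aΔx → Δx = (24² − 9.00²)/(2·1.2) = 206 m

Phase 3 (constant speed): v₀ = 24.0 m/s, a = 0 m/s².
Constant speed: t = d/v = 355/24.0 = 14.8 s

Phase 4 (accelerating): v₀ = 24.0 m/s, a = 1.8 m/s².
v² = v₀² + 2aΔx = 24.0² + 2·1.8·247 = 1470 → v = 38.3 m/s
t = (v − v₀)/a = (38.3 − 24.0)/1.8 = 7.93 s
Total time = 1.61 + 12.5 + 14.8 + 7.93 = 36.8 s

36.8 s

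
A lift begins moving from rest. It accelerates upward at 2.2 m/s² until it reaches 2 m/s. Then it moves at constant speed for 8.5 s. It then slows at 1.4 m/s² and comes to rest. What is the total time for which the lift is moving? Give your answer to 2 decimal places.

10.84 s

Phase 1 (accelerating): v₀ = 0 m/s, a = 2.2 m/s².
v = v₀ + at → t = (2 − 0) / 2.2 = 0.909 s
v² = v₀² + 2aΔx → Δx = (2² − 0²)/(2·2.2) = 0.909 m

Phase 2 (constant speed): v₀ = 2.00 m/s, a = 0 m/s².
v = v₀ + at = 2.00 + (0)(8.5) = 2.00 m/s
Δx = v₀t + ½at² = 2.00·8.5 + 0.5·0·8.5² = 17.0 m

Phase 3 (decelerating): v₀ = 2.00 m/s, a = -1.4 m/s².
v = v₀ + at → t = (0 − 2.00) / -1.4 = 1.43 s
v² = v₀² + 2aΔx → Δx = (0² − 2.00²)/(2·-1.4) = 1.43 m
Total time = 0.909 + 8.50 + 1.43 = 10.8 s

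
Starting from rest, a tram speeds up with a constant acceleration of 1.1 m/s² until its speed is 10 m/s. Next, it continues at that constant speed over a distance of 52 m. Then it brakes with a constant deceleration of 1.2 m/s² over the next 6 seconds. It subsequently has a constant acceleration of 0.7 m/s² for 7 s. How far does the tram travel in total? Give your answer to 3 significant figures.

173 m

Phase 1 (accelerating): v₀ = 0 m/s, a = 1.1 m/s².
v = v₀ + at → t = (10 − 0) / 1.1 = 9.09 s
v² = v₀² + 2aΔx → Δx = (10² − 0²)/(2·1.1) = 45.5 m

Phase 2 (constant speed): v₀ = 10.0 m/s, a = 0 m/s².
Constant speed: t = d/v = 52/10.0 = 5.20 s

Phase 3 (decelerating): v₀ = 10.0 m/s, a = -1.2 m/s².
v = v₀ + at = 10.0 + (-1.2)(6) = 2.80 m/s
Δx = v₀t + ½at² = 10.0·6 + 0.5·-1.2·6² = 38.4 m

Phase 4 (accelerating): v₀ = 2.80 m/s, a = 0.7 m/s².
v = v₀ + at = 2.80 + (0.7)(7) = 7.70 m/s
Δx = v₀t + ½at² = 2.80·7 + 0.5·0.7·7² = 36.8 m
Total distance = 45.5 + 52.0 + 38.4 + 36.8 = 173 m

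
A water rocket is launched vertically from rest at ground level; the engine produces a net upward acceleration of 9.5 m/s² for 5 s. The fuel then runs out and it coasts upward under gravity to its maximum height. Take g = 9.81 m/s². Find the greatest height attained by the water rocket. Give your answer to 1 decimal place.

233.7 m

Phase 1 (powered ascent): v₀ = 0 m/s, a = 9.5 m/s².
v = v₀ + at = 0 + (9.5)(5) = 47.5 m/s
Δx = v₀t + ½at² = 0·5 + 0.5·9.5·5² = 119 m

Phase 2 (coasting upward): v₀ = 47.5 m/s, a = -9.81 m/s².
v = v₀ + at → t = (0 − 47.5) / -9.81 = 4.84 s
v² = v₀² + 2aΔx → Δx = (0² − 47.5²)/(2·-9.81) = 115 m
Maximum height = 119 + 115 = 234 m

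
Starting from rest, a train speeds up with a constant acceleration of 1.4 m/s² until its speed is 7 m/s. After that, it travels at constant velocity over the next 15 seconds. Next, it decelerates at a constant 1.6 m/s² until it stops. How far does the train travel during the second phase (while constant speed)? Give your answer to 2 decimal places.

Phase 1 (accelerating): v₀ = 0 m/s, a = 1.4 m/s².
v = v₀ + at → t = (7 − 0) / 1.4 = 5.00 s
v² = v₀² + 2aΔx → Δx = (7² − 0²)/(2·1.4) = 17.5 m

Phase 2 (constant speed): v₀ = 7.00 m/s, a = 0 m/s².
v = v₀ + at = 7.00 + (0)(15) = 7.00 m/s
Δx = v₀t + ½at² = 7.00·15 + 0.5·0·15² = 105 m
Distance in phase 2 = 105 m

105.00 m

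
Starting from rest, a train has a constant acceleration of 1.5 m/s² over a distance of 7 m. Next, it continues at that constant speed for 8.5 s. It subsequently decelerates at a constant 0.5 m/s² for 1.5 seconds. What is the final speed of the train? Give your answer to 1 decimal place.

3.8 m/s

Phase 1 (accelerating): v₀ = 0 m/s, a = 1.5 m/s².
v² = v₀² + 2aΔx = 0² + 2·1.5·7 = 21.0 → v = 4.58 m/s
t = (v − v₀)/a = (4.58 − 0)/1.5 = 3.06 s

Phase 2 (constant speed): v₀ = 4.58 m/s, a = 0 m/s².
v = v₀ + at = 4.58 + (0)(8.5) = 4.58 m/s
Δx = v₀t + ½at² = 4.58·8.5 + 0.5·0·8.5² = 39.0 m

Phase 3 (decelerating): v₀ = 4.58 m/s, a = -0.5 m/s².
v = v₀ + at = 4.58 + (-0.5)(1.5) = 3.83 m/s
Δx = v₀t + ½at² = 4.58·1.5 + 0.5·-0.5·1.5² = 6.31 m
Final speed = 3.83 m/s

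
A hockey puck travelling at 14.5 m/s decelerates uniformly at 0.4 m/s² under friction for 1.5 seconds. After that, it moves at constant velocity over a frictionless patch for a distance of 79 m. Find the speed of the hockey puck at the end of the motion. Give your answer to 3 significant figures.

Phase 1 (decelerating): v₀ = 14.5 m/s, a = -0.4 m/s².
v = v₀ + at = 14.5 + (-0.4)(1.5) = 13.9 m/s
Δx = v₀t + ½at² = 14.5·1.5 + 0.5·-0.4·1.5² = 21.3 m

Phase 2 (constant speed): v₀ = 13.9 m/s, a = 0 m/s².
Constant speed: t = d/v = 79/13.9 = 5.68 s
Final speed = 13.9 m/s

13.9 m/s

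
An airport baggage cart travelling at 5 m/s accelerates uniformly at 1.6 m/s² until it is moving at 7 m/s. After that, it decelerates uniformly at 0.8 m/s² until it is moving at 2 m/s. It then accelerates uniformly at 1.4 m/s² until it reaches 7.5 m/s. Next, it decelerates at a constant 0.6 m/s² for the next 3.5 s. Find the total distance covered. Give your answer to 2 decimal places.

76.86 m

Phase 1 (accelerating): v₀ = 5.00 m/s, a = 1.6 m/s².
v = v₀ + at → t = (7 − 5.00) / 1.6 = 1.25 s
v² = v₀² + 2aΔx → Δx = (7² − 5.00²)/(2·1.6) = 7.50 m

Phase 2 (decelerating): v₀ = 7.00 m/s, a = -0.8 m/s².
v = v₀ + at → t = (2 − 7.00) / -0.8 = 6.25 s
v² = v₀² + 2aΔx → Δx = (2² − 7.00²)/(2·-0.8) = 28.1 m

Phase 3 (accelerating): v₀ = 2.00 m/s, a = 1.4 m/s².
v = v₀ + at → t = (7.5 − 2.00) / 1.4 = 3.93 s
v² = v₀² + 2aΔx → Δx = (7.5² − 2.00²)/(2·1.4) = 18.7 m

Phase 4 (decelerating): v₀ = 7.50 m/s, a = -0.6 m/s².
v = v₀ + at = 7.50 + (-0.6)(3.5) = 5.40 m/s
Δx = v₀t + ½at² = 7.50·3.5 + 0.5·-0.6·3.5² = 22.6 m
Total distance = 7.50 + 28.1 + 18.7 + 22.6 = 76.9 m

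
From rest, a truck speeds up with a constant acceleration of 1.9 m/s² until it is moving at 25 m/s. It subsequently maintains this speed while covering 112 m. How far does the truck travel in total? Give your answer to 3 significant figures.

Phase 1 (accelerating): v₀ = 0 m/s, a = 1.9 m/s².
v = v₀ + at → t = (25 − 0) / 1.9 = 13.2 s
v² = v₀² + 2aΔx → Δx = (25² − 0²)/(2·1.9) = 164 m

Phase 2 (constant speed): v₀ = 25.0 m/s, a = 0 m/s².
Constant speed: t = d/v = 112/25.0 = 4.48 s
Total distance = 164 + 112 = 276 m

276 m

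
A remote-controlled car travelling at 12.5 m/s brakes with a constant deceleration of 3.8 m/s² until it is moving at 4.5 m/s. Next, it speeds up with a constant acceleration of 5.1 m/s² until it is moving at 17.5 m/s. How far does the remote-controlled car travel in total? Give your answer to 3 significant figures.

45.9 m

Phase 1 (decelerating): v₀ = 12.5 m/s, a = -3.8 m/s².
v = v₀ + at → t = (4.5 − 12.5) / -3.8 = 2.11 s
v² = v₀² + 2aΔx → Δx = (4.5² − 12.5²)/(2·-3.8) = 17.9 m

Phase 2 (accelerating): v₀ = 4.50 m/s, a = 5.1 m/s².
v = v₀ + at → t = (17.5 − 4.50) / 5.1 = 2.55 s
v² = v₀² + 2aΔx → Δx = (17.5² − 4.50²)/(2·5.1) = 28.0 m
Total distance = 17.9 + 28.0 = 45.9 m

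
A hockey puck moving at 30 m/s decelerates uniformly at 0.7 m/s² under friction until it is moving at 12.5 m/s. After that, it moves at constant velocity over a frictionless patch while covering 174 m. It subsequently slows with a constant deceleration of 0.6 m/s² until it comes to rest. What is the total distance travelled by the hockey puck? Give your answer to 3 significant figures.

Phase 1 (decelerating): v₀ = 30.0 m/s, a = -0.7 m/s².
v = v₀ + at → t = (12.5 − 30.0) / -0.7 = 25.0 s
v² = v₀² + 2aΔx → Δx = (12.5² − 30.0²)/(2·-0.7) = 531 m

Phase 2 (constant speed): v₀ = 12.5 m/s, a = 0 m/s².
Constant speed: t = d/v = 174/12.5 = 13.9 s

Phase 3 (decelerating): v₀ = 12.5 m/s, a = -0.6 m/s².
v = v₀ + at → t = (0 − 12.5) / -0.6 = 20.8 s
v² = v₀² + 2aΔx → Δx = (0² − 12.5²)/(2·-0.6) = 130 m
Total distance = 531 + 174 + 130 = 835 m

835 m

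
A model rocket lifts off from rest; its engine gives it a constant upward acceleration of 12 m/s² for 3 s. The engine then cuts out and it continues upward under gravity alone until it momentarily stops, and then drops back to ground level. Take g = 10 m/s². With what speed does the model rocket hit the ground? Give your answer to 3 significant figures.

48.7 m/s

Phase 1 (powered ascent): v₀ = 0 m/s, a = 12 m/s².
v = v₀ + at = 0 + (12)(3) = 36.0 m/s
Δx = v₀t + ½at² = 0·3 + 0.5·12·3² = 54.0 m

Phase 2 (coasting upward): v₀ = 36.0 m/s, a = -10 m/s².
v = v₀ + at → t = (0 − 36.0) / -10 = 3.60 s
v² = v₀² + 2aΔx → Δx = (0² − 36.0²)/(2·-10) = 64.8 m

Phase 3 (free fall): v₀ = 0 m/s, a = -10 m/s².
Falls 119 m from rest: t = √(2·119/10) = 4.87 s; v = g·t = 48.7 m/s.
Impact speed = 48.7 m/s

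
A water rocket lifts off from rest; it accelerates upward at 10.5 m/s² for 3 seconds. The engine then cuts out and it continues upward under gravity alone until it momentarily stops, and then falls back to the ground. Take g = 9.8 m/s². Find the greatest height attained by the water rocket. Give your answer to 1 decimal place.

97.9 m

Phase 1 (powered ascent): v₀ = 0 m/s, a = 10.5 m/s².
v = v₀ + at = 0 + (10.5)(3) = 31.5 m/s
Δx = v₀t + ½at² = 0·3 + 0.5·10.5·3² = 47.2 m

Phase 2 (coasting upward): v₀ = 31.5 m/s, a = -9.8 m/s².
v = v₀ + at → t = (0 − 31.5) / -9.8 = 3.21 s
v² = v₀² + 2aΔx → Δx = (0² − 31.5²)/(2·-9.8) = 50.6 m
Maximum height = 47.2 + 50.6 = 97.9 m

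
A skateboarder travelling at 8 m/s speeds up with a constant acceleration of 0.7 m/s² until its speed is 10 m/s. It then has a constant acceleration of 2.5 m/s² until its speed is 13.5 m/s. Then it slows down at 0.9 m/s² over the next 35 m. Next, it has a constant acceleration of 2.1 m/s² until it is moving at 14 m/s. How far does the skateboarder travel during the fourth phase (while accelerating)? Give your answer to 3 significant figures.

Phase 1 (accelerating): v₀ = 8.00 m/s, a = 0.7 m/s².
v = v₀ + at → t = (10 − 8.00) / 0.7 = 2.86 s
v² = v₀² + 2aΔx → Δx = (10² − 8.00²)/(2·0.7) = 25.7 m

Phase 2 (accelerating): v₀ = 10.0 m/s, a = 2.5 m/s².
v = v₀ + at → t = (13.5 − 10.0) / 2.5 = 1.40 s
v² = v₀² + 2aΔx → Δx = (13.5² − 10.0²)/(2·2.5) = 16.4 m

Phase 3 (decelerating): v₀ = 13.5 m/s, a = -0.9 m/s².
v² = v₀² + 2aΔx = 13.5² + 2·-0.9·35 = 119 → v = 10.9 m/s
t = (v − v₀)/a = (10.9 − 13.5)/-0.9 = 2.87 s

Phase 4 (accelerating): v₀ = 10.9 m/s, a = 2.1 m/s².
v = v₀ + at → t = (14 − 10.9) / 2.1 = 1.47 s
v² = v₀² + 2aΔx → Δx = (14² − 10.9²)/(2·2.1) = 18.3 m
Distance in phase 4 = 18.3 m

18.3 m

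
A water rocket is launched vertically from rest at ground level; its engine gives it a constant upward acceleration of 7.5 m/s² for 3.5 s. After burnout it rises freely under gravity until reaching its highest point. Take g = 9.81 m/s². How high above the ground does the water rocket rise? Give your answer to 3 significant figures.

Phase 1 (powered ascent): v₀ = 0 m/s, a = 7.5 m/s².
v = v₀ + at = 0 + (7.5)(3.5) = 26.2 m/s
Δx = v₀t + ½at² = 0·3.5 + 0.5·7.5·3.5² = 45.9 m

Phase 2 (coasting upward): v₀ = 26.2 m/s, a = -9.81 m/s².
v = v₀ + at → t = (0 − 26.2) / -9.81 = 2.68 s
v² = v₀² + 2aΔx → Δx = (0² − 26.2²)/(2·-9.81) = 35.1 m
Maximum height = 45.9 + 35.1 = 81.1 m

81.1 m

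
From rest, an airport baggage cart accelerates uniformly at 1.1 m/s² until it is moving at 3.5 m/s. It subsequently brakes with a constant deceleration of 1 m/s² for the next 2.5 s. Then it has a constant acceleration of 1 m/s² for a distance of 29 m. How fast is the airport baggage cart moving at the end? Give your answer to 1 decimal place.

7.7 m/s

Phase 1 (accelerating): v₀ = 0 m/s, a = 1.1 m/s².
v = v₀ + at → t = (3.5 − 0) / 1.1 = 3.18 s
v² = v₀² + 2aΔx → Δx = (3.5² − 0²)/(2·1.1) = 5.57 m

Phase 2 (decelerating): v₀ = 3.50 m/s, a = -1 m/s².
v = v₀ + at = 3.50 + (-1)(2.5) = 1.00 m/s
Δx = v₀t + ½at² = 3.50·2.5 + 0.5·-1·2.5² = 5.62 m

Phase 3 (accelerating): v₀ = 1.00 m/s, a = 1 m/s².
v² = v₀² + 2aΔx = 1.00² + 2·1·29 = 59.0 → v = 7.68 m/s
t = (v − v₀)/a = (7.68 − 1.00)/1 = 6.68 s
Final speed = 7.68 m/s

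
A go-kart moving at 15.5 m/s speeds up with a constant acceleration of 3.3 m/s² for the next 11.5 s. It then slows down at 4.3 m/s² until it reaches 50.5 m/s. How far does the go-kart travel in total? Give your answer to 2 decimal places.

432.12 m

Phase 1 (accelerating): v₀ = 15.5 m/s, a = 3.3 m/s².
v = v₀ + at = 15.5 + (3.3)(11.5) = 53.4 m/s
Δx = v₀t + ½at² = 15.5·11.5 + 0.5·3.3·11.5² = 396 m

Phase 2 (decelerating): v₀ = 53.4 m/s, a = -4.3 m/s².
v = v₀ + at → t = (50.5 − 53.4) / -4.3 = 0.686 s
v² = v₀² + 2aΔx → Δx = (50.5² − 53.4²)/(2·-4.3) = 35.7 m
Total distance = 396 + 35.7 = 432 m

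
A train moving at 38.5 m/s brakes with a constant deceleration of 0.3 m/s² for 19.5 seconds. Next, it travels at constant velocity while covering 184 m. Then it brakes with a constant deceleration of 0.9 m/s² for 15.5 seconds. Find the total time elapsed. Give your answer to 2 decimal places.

Phase 1 (decelerating): v₀ = 38.5 m/s, a = -0.3 m/s².
v = v₀ + at = 38.5 + (-0.3)(19.5) = 32.6 m/s
Δx = v₀t + ½at² = 38.5·19.5 + 0.5·-0.3·19.5² = 694 m

Phase 2 (constant speed): v₀ = 32.6 m/s, a = 0 m/s².
Constant speed: t = d/v = 184/32.6 = 5.64 s

Phase 3 (decelerating): v₀ = 32.6 m/s, a = -0.9 m/s².
v = v₀ + at = 32.6 + (-0.9)(15.5) = 18.7 m/s
Δx = v₀t + ½at² = 32.6·15.5 + 0.5·-0.9·15.5² = 398 m
Total time = 19.5 + 5.64 + 15.5 = 40.6 s

40.64 s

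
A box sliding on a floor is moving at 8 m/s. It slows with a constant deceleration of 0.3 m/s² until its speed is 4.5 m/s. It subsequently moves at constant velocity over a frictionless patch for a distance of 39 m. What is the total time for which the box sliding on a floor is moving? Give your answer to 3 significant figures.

Phase 1 (decelerating): v₀ = 8.00 m/s, a = -0.3 m/s².
v = v₀ + at → t = (4.5 − 8.00) / -0.3 = 11.7 s
v² = v₀² + 2aΔx → Δx = (4.5² − 8.00²)/(2·-0.3) = 72.9 m

Phase 2 (constant speed): v₀ = 4.50 m/s, a = 0 m/s².
Constant speed: t = d/v = 39/4.50 = 8.67 s
Total time = 11.7 + 8.67 = 20.3 s

20.3 s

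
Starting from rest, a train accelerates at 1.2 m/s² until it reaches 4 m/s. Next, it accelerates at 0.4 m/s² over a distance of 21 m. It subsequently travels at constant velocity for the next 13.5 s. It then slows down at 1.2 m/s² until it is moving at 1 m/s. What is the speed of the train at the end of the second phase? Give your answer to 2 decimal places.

Phase 1 (accelerating): v₀ = 0 m/s, a = 1.2 m/s².
v = v₀ + at → t = (4 − 0) / 1.2 = 3.33 s
v² = v₀² + 2aΔx → Δx = (4² − 0²)/(2·1.2) = 6.67 m

Phase 2 (accelerating): v₀ = 4.00 m/s, a = 0.4 m/s².
v² = v₀² + 2aΔx = 4.00² + 2·0.4·21 = 32.8 → v = 5.73 m/s
t = (v − v₀)/a = (5.73 − 4.00)/0.4 = 4.32 s
Speed at end of phase 2 = 5.73 m/s

5.73 m/s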